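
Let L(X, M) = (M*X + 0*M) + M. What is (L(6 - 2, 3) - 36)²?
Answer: 441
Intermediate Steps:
L(X, M) = M + M*X (L(X, M) = (M*X + 0) + M = M*X + M = M + M*X)
(L(6 - 2, 3) - 36)² = (3*(1 + (6 - 2)) - 36)² = (3*(1 + 4) - 36)² = (3*5 - 36)² = (15 - 36)² = (-21)² = 441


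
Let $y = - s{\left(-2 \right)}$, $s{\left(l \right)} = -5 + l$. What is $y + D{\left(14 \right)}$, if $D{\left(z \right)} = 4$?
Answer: $11$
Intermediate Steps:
$y = 7$ ($y = - (-5 - 2) = \left(-1\right) \left(-7\right) = 7$)
$y + D{\left(14 \right)} = 7 + 4 = 11$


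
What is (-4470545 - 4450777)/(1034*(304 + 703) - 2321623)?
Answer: 991258/142265 ≈ 6.9677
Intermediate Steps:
(-4470545 - 4450777)/(1034*(304 + 703) - 2321623) = -8921322/(1034*1007 - 2321623) = -8921322/(1041238 - 2321623) = -8921322/(-1280385) = -8921322*(-1/1280385) = 991258/142265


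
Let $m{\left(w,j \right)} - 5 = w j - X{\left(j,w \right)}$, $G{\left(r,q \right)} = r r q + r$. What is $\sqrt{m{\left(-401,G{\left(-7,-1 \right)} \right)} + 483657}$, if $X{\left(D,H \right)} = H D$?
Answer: $\sqrt{483662} \approx 695.46$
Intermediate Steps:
$G{\left(r,q \right)} = r + q r^{2}$ ($G{\left(r,q \right)} = r^{2} q + r = q r^{2} + r = r + q r^{2}$)
$X{\left(D,H \right)} = D H$
$m{\left(w,j \right)} = 5$ ($m{\left(w,j \right)} = 5 + \left(w j - j w\right) = 5 + \left(j w - j w\right) = 5 + 0 = 5$)
$\sqrt{m{\left(-401,G{\left(-7,-1 \right)} \right)} + 483657} = \sqrt{5 + 483657} = \sqrt{483662}$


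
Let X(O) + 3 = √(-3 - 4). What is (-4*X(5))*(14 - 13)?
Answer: 12 - 4*I*√7 ≈ 12.0 - 10.583*I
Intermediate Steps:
X(O) = -3 + I*√7 (X(O) = -3 + √(-3 - 4) = -3 + √(-7) = -3 + I*√7)
(-4*X(5))*(14 - 13) = (-4*(-3 + I*√7))*(14 - 13) = (12 - 4*I*√7)*1 = 12 - 4*I*√7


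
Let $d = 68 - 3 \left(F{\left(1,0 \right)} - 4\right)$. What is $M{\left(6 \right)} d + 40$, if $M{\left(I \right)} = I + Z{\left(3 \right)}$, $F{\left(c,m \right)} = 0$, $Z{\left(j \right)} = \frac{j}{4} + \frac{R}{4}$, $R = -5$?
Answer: $480$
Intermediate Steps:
$Z{\left(j \right)} = - \frac{5}{4} + \frac{j}{4}$ ($Z{\left(j \right)} = \frac{j}{4} - \frac{5}{4} = - \frac{5}{4} + \frac{j}{4}$)
$M{\left(I \right)} = - \frac{1}{2} + I$ ($M{\left(I \right)} = I + \left(- \frac{5}{4} + \frac{1}{4} \cdot 3\right) = I + \left(- \frac{5}{4} + \frac{3}{4}\right) = I - \frac{1}{2} = - \frac{1}{2} + I$)
$d = 80$ ($d = 68 - 3 \left(0 - 4\right) = 68 - -12 = 68 + 12 = 80$)
$M{\left(6 \right)} d + 40 = \left(- \frac{1}{2} + 6\right) 80 + 40 = \frac{11}{2} \cdot 80 + 40 = 440 + 40 = 480$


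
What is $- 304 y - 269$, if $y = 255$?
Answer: $-77789$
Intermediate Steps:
$- 304 y - 269 = \left(-304\right) 255 - 269 = -77520 - 269 = -77789$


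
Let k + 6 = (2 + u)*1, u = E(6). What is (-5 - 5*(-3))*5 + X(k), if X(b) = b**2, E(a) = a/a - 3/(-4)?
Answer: 881/16 ≈ 55.063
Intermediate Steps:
E(a) = 7/4 (E(a) = 1 - 3*(-1/4) = 1 + 3/4 = 7/4)
u = 7/4 ≈ 1.7500
k = -9/4 (k = -6 + (2 + 7/4)*1 = -6 + (15/4)*1 = -6 + 15/4 = -9/4 ≈ -2.2500)
(-5 - 5*(-3))*5 + X(k) = (-5 - 5*(-3))*5 + (-9/4)**2 = (-5 + 15)*5 + 81/16 = 10*5 + 81/16 = 50 + 81/16 = 881/16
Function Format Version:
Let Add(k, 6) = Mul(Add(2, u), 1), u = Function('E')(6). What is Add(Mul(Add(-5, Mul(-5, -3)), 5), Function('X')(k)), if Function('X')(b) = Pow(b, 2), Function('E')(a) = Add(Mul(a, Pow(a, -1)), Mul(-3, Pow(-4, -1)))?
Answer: Rational(881, 16) ≈ 55.063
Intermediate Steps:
Function('E')(a) = Rational(7, 4) (Function('E')(a) = Add(1, Mul(-3, Rational(-1, 4))) = Add(1, Rational(3, 4)) = Rational(7, 4))
u = Rational(7, 4) ≈ 1.7500
k = Rational(-9, 4) (k = Add(-6, Mul(Add(2, Rational(7, 4)), 1)) = Add(-6, Mul(Rational(15, 4), 1)) = Add(-6, Rational(15, 4)) = Rational(-9, 4) ≈ -2.2500)
Add(Mul(Add(-5, Mul(-5, -3)), 5), Function('X')(k)) = Add(Mul(Add(-5, Mul(-5, -3)), 5), Pow(Rational(-9, 4), 2)) = Add(Mul(Add(-5, 15), 5), Rational(81, 16)) = Add(Mul(10, 5), Rational(81, 16)) = Add(50, Rational(81, 16)) = Rational(881, 16)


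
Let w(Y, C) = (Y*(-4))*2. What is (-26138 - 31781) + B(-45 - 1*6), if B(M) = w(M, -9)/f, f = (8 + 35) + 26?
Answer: -1332001/23 ≈ -57913.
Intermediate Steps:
w(Y, C) = -8*Y (w(Y, C) = -4*Y*2 = -8*Y)
f = 69 (f = 43 + 26 = 69)
B(M) = -8*M/69
(-26138 - 31781) + B(-45 - 1*6) = (-26138 - 31781) - 8*(-45 - 1*6)/69 = -57919 - 8*(-45 - 6)/69 = -57919 - 8/69*(-51) = -57919 + 136/23 = -1332001/23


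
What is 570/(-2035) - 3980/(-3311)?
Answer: 112946/122507 ≈ 0.92196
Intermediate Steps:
570/(-2035) - 3980/(-3311) = 570*(-1/2035) - 3980*(-1/3311) = -114/407 + 3980/3311 = 112946/122507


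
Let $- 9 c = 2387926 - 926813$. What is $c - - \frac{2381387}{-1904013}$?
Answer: $- \frac{309111064328}{1904013} \approx -1.6235 \cdot 10^{5}$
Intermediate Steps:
$c = - \frac{1461113}{9}$ ($c = - \frac{2387926 - 926813}{9} = \left(- \frac{1}{9}\right) 1461113 = - \frac{1461113}{9} \approx -1.6235 \cdot 10^{5}$)
$c - - \frac{2381387}{-1904013} = - \frac{1461113}{9} - - \frac{2381387}{-1904013} = - \frac{1461113}{9} - \left(-2381387\right) \left(- \frac{1}{1904013}\right) = - \frac{1461113}{9} - \frac{2381387}{1904013} = - \frac{309111064328}{1904013}$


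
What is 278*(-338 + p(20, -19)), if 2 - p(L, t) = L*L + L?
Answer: -210168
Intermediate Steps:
p(L, t) = 2 - L - L**2 (p(L, t) = 2 - (L*L + L) = 2 - (L**2 + L) = 2 - (L + L**2) = 2 + (-L - L**2) = 2 - L - L**2)
278*(-338 + p(20, -19)) = 278*(-338 + (2 - 1*20 - 1*20**2)) = 278*(-338 + (2 - 20 - 1*400)) = 278*(-338 + (2 - 20 - 400)) = 278*(-338 - 418) = 278*(-756) = -210168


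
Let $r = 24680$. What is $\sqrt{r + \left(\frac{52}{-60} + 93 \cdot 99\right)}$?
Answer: $\frac{2 \sqrt{1906095}}{15} \approx 184.08$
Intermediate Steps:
$\sqrt{r + \left(\frac{52}{-60} + 93 \cdot 99\right)} = \sqrt{24680 + \left(\frac{52}{-60} + 93 \cdot 99\right)} = \sqrt{24680 + \left(52 \left(- \frac{1}{60}\right) + 9207\right)} = \sqrt{24680 + \left(- \frac{13}{15} + 9207\right)} = \sqrt{24680 + \frac{138092}{15}} = \sqrt{\frac{508292}{15}} = \frac{2 \sqrt{1906095}}{15}$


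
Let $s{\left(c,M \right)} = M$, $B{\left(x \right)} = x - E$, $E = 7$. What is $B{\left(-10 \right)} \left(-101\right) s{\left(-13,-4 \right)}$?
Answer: $-6868$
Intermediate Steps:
$B{\left(x \right)} = -7 + x$ ($B{\left(x \right)} = x - 7 = -7 + x$)
$B{\left(-10 \right)} \left(-101\right) s{\left(-13,-4 \right)} = \left(-7 - 10\right) \left(-101\right) \left(-4\right) = \left(-17\right) \left(-101\right) \left(-4\right) = 1717 \left(-4\right) = -6868$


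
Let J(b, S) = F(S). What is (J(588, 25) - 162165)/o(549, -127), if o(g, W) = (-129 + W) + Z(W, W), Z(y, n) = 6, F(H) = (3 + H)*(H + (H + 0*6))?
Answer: 32153/50 ≈ 643.06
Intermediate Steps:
F(H) = 2*H*(3 + H) (F(H) = (3 + H)*(H + (H + 0)) = (3 + H)*(H + H) = (3 + H)*(2*H) = 2*H*(3 + H))
o(g, W) = -123 + W (o(g, W) = (-129 + W) + 6 = -123 + W)
J(b, S) = 2*S*(3 + S)
(J(588, 25) - 162165)/o(549, -127) = (2*25*(3 + 25) - 162165)/(-123 - 127) = (2*25*28 - 162165)/(-250) = (1400 - 162165)*(-1/250) = -160765*(-1/250) = 32153/50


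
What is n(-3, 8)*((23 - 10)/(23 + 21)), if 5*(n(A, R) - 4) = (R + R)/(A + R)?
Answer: 377/275 ≈ 1.3709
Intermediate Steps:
n(A, R) = 4 + 2*R/(5*(A + R)) (n(A, R) = 4 + ((R + R)/(A + R))/5 = 4 + ((2*R)/(A + R))/5 = 4 + (2*R/(A + R))/5 = 4 + 2*R/(5*(A + R)))
n(-3, 8)*((23 - 10)/(23 + 21)) = ((4*(-3) + (22/5)*8)/(-3 + 8))*((23 - 10)/(23 + 21)) = ((-12 + 176/5)/5)*(13/44) = ((1/5)*(116/5))*(13*(1/44)) = (116/25)*(13/44) = 377/275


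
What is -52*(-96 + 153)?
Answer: -2964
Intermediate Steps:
-52*(-96 + 153) = -52*57 = -2964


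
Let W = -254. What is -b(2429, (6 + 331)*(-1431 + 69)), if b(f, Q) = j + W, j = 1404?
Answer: -1150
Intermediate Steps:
b(f, Q) = 1150 (b(f, Q) = 1404 - 254 = 1150)
-b(2429, (6 + 331)*(-1431 + 69)) = -1*1150 = -1150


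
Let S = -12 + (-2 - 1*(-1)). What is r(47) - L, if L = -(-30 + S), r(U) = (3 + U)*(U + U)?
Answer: 4657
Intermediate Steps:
S = -13 (S = -12 + (-2 + 1) = -12 - 1 = -13)
r(U) = 2*U*(3 + U) (r(U) = (3 + U)*(2*U) = 2*U*(3 + U))
L = 43 (L = -(-30 - 13) = -1*(-43) = 43)
r(47) - L = 2*47*(3 + 47) - 1*43 = 2*47*50 - 43 = 4700 - 43 = 4657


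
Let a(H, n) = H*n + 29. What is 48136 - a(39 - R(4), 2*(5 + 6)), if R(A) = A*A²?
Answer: 48657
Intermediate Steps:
R(A) = A³
a(H, n) = 29 + H*n
48136 - a(39 - R(4), 2*(5 + 6)) = 48136 - (29 + (39 - 1*4³)*(2*(5 + 6))) = 48136 - (29 + (39 - 1*64)*(2*11)) = 48136 - (29 + (39 - 64)*22) = 48136 - (29 - 25*22) = 48136 - (29 - 550) = 48136 - 1*(-521) = 48136 + 521 = 48657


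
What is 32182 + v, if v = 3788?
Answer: 35970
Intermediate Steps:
32182 + v = 32182 + 3788 = 35970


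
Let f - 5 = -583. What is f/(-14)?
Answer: 289/7 ≈ 41.286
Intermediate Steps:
f = -578 (f = 5 - 583 = -578)
f/(-14) = -578/(-14) = -578*(-1/14) = 289/7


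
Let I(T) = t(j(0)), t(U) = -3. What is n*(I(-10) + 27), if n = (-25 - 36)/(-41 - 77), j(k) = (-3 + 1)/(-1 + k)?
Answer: 732/59 ≈ 12.407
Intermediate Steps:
j(k) = -2/(-1 + k)
I(T) = -3
n = 61/118 (n = -61/(-118) = -61*(-1/118) = 61/118 ≈ 0.51695)
n*(I(-10) + 27) = 61*(-3 + 27)/118 = (61/118)*24 = 732/59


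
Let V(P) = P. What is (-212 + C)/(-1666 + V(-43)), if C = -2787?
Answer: 2999/1709 ≈ 1.7548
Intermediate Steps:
(-212 + C)/(-1666 + V(-43)) = (-212 - 2787)/(-1666 - 43) = -2999/(-1709) = -2999*(-1/1709) = 2999/1709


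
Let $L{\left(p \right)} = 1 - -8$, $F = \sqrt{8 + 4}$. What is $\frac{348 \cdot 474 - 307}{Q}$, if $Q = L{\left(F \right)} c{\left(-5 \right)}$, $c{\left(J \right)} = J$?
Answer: $- \frac{32929}{9} \approx -3658.8$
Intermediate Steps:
$F = 2 \sqrt{3}$ ($F = \sqrt{12} = 2 \sqrt{3} \approx 3.4641$)
$L{\left(p \right)} = 9$ ($L{\left(p \right)} = 1 + 8 = 9$)
$Q = -45$ ($Q = 9 \left(-5\right) = -45$)
$\frac{348 \cdot 474 - 307}{Q} = \frac{348 \cdot 474 - 307}{-45} = \left(164952 - 307\right) \left(- \frac{1}{45}\right) = 164645 \left(- \frac{1}{45}\right) = - \frac{32929}{9}$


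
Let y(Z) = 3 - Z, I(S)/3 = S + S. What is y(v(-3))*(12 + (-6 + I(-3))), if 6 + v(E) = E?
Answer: -144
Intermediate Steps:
v(E) = -6 + E
I(S) = 6*S (I(S) = 3*(S + S) = 3*(2*S) = 6*S)
y(v(-3))*(12 + (-6 + I(-3))) = (3 - (-6 - 3))*(12 + (-6 + 6*(-3))) = (3 - 1*(-9))*(12 + (-6 - 18)) = (3 + 9)*(12 - 24) = 12*(-12) = -144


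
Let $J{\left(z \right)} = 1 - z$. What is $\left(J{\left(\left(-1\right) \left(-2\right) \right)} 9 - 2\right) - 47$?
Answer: $-58$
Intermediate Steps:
$\left(J{\left(\left(-1\right) \left(-2\right) \right)} 9 - 2\right) - 47 = \left(\left(1 - \left(-1\right) \left(-2\right)\right) 9 - 2\right) - 47 = \left(\left(1 - 2\right) 9 - 2\right) - 47 = \left(\left(-1\right) 9 - 2\right) - 47 = \left(-9 - 2\right) - 47 = -11 - 47 = -58$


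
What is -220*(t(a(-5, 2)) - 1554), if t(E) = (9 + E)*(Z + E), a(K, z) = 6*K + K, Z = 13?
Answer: 216040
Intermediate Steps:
a(K, z) = 7*K
t(E) = (9 + E)*(13 + E)
-220*(t(a(-5, 2)) - 1554) = -220*((117 + (7*(-5))² + 22*(7*(-5))) - 1554) = -220*((117 + (-35)² + 22*(-35)) - 1554) = -220*((117 + 1225 - 770) - 1554) = -220*(572 - 1554) = -220*(-982) = 216040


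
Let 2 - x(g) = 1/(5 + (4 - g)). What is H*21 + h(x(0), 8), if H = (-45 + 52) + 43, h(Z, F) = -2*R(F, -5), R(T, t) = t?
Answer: 1060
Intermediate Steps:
x(g) = 2 - 1/(9 - g) (x(g) = 2 - 1/(5 + (4 - g)) = 2 - 1/(9 - g))
h(Z, F) = 10 (h(Z, F) = -2*(-5) = 10)
H = 50 (H = 7 + 43 = 50)
H*21 + h(x(0), 8) = 50*21 + 10 = 1050 + 10 = 1060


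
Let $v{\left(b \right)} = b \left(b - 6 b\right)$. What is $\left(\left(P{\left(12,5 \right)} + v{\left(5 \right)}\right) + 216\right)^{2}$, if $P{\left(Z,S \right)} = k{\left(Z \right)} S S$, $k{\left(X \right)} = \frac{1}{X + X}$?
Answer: $\frac{4879681}{576} \approx 8471.7$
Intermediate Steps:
$v{\left(b \right)} = - 5 b^{2}$ ($v{\left(b \right)} = b \left(- 5 b\right) = - 5 b^{2}$)
$k{\left(X \right)} = \frac{1}{2 X}$
$P{\left(Z,S \right)} = \frac{S^{2}}{2 Z}$ ($P{\left(Z,S \right)} = \frac{1}{2 Z} S S = \frac{1}{2 Z} S^{2} = \frac{S^{2}}{2 Z}$)
$\left(\left(P{\left(12,5 \right)} + v{\left(5 \right)}\right) + 216\right)^{2} = \left(\left(\frac{5^{2}}{2 \cdot 12} - 5 \cdot 5^{2}\right) + 216\right)^{2} = \left(\left(\frac{1}{2} \cdot 25 \cdot \frac{1}{12} - 125\right) + 216\right)^{2} = \left(\left(\frac{25}{24} - 125\right) + 216\right)^{2} = \left(- \frac{2975}{24} + 216\right)^{2} = \left(\frac{2209}{24}\right)^{2} = \frac{4879681}{576}$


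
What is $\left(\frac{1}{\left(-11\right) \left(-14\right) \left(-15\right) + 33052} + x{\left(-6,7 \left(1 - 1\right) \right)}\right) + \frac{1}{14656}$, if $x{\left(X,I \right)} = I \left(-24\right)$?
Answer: $\frac{22699}{225277376} \approx 0.00010076$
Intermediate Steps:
$x{\left(X,I \right)} = - 24 I$
$\left(\frac{1}{\left(-11\right) \left(-14\right) \left(-15\right) + 33052} + x{\left(-6,7 \left(1 - 1\right) \right)}\right) + \frac{1}{14656} = \left(\frac{1}{\left(-11\right) \left(-14\right) \left(-15\right) + 33052} - 24 \cdot 7 \left(1 - 1\right)\right) + \frac{1}{14656} = \left(\frac{1}{154 \left(-15\right) + 33052} - 24 \cdot 7 \cdot 0\right) + \frac{1}{14656} = \left(\frac{1}{-2310 + 33052} - 0\right) + \frac{1}{14656} = \left(\frac{1}{30742} + 0\right) + \frac{1}{14656} = \frac{1}{30742} + \frac{1}{14656} = \frac{22699}{225277376}$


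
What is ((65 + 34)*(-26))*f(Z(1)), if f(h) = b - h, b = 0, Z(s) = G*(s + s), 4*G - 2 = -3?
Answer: -1287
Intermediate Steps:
G = -1/4 (G = 1/2 + (1/4)*(-3) = 1/2 - 3/4 = -1/4 ≈ -0.25000)
Z(s) = -s/2 (Z(s) = -(s + s)/4 = -s/2)
f(h) = -h (f(h) = 0 - h = -h)
((65 + 34)*(-26))*f(Z(1)) = ((65 + 34)*(-26))*(-(-1)/2) = (99*(-26))*(-1*(-1/2)) = -2574*1/2 = -1287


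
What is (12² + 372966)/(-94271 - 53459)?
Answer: -37311/14773 ≈ -2.5256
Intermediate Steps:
(12² + 372966)/(-94271 - 53459) = (144 + 372966)/(-147730) = 373110*(-1/147730) = -37311/14773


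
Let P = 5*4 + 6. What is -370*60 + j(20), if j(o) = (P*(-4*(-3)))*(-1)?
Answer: -22512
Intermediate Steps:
P = 26 (P = 20 + 6 = 26)
j(o) = -312 (j(o) = (26*(-4*(-3)))*(-1) = (26*12)*(-1) = 312*(-1) = -312)
-370*60 + j(20) = -370*60 - 312 = -22200 - 312 = -22512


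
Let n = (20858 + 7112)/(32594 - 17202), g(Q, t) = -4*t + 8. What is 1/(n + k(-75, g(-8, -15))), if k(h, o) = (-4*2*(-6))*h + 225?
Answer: -7696/25960015 ≈ -0.00029646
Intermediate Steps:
g(Q, t) = 8 - 4*t
n = 13985/7696 (n = 27970/15392 = 27970*(1/15392) = 13985/7696 ≈ 1.8172)
k(h, o) = 225 + 48*h (k(h, o) = (-8*(-6))*h + 225 = 48*h + 225 = 225 + 48*h)
1/(n + k(-75, g(-8, -15))) = 1/(13985/7696 + (225 + 48*(-75))) = 1/(13985/7696 + (225 - 3600)) = 1/(13985/7696 - 3375) = 1/(-25960015/7696) = -7696/25960015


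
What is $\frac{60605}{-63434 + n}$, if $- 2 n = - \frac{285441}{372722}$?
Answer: $- \frac{9035526724}{9457241851} \approx -0.95541$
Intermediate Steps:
$n = \frac{285441}{745444}$ ($n = - \frac{\left(-285441\right) \frac{1}{372722}}{2} = \left(- \frac{1}{2}\right) \left(- \frac{285441}{372722}\right) = \frac{285441}{745444} \approx 0.38291$)
$\frac{60605}{-63434 + n} = \frac{60605}{-63434 + \frac{285441}{745444}} = \frac{60605}{- \frac{47286209255}{745444}} = 60605 \left(- \frac{745444}{47286209255}\right) = - \frac{9035526724}{9457241851}$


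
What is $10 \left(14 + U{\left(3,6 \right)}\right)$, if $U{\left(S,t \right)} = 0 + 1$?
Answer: $150$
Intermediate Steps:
$U{\left(S,t \right)} = 1$
$10 \left(14 + U{\left(3,6 \right)}\right) = 10 \left(14 + 1\right) = 10 \cdot 15 = 150$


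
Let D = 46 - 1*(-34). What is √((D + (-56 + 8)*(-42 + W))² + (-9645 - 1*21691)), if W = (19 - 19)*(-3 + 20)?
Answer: 2*√1090470 ≈ 2088.5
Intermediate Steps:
W = 0 (W = 0*17 = 0)
D = 80 (D = 46 + 34 = 80)
√((D + (-56 + 8)*(-42 + W))² + (-9645 - 1*21691)) = √((80 + (-56 + 8)*(-42 + 0))² + (-9645 - 1*21691)) = √((80 - 48*(-42))² + (-9645 - 21691)) = √((80 + 2016)² - 31336) = √(2096² - 31336) = √(4393216 - 31336) = √4361880 = 2*√1090470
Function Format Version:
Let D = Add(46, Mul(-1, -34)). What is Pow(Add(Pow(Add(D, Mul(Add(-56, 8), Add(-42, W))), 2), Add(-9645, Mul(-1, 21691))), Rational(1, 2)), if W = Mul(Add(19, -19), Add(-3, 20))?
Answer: Mul(2, Pow(1090470, Rational(1, 2))) ≈ 2088.5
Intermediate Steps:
W = 0 (W = Mul(0, 17) = 0)
D = 80 (D = Add(46, 34) = 80)
Pow(Add(Pow(Add(D, Mul(Add(-56, 8), Add(-42, W))), 2), Add(-9645, Mul(-1, 21691))), Rational(1, 2)) = Pow(Add(Pow(Add(80, Mul(Add(-56, 8), Add(-42, 0))), 2), Add(-9645, Mul(-1, 21691))), Rational(1, 2)) = Pow(Add(Pow(Add(80, Mul(-48, -42)), 2), Add(-9645, -21691)), Rational(1, 2)) = Pow(Add(Pow(Add(80, 2016), 2), -31336), Rational(1, 2)) = Pow(Add(Pow(2096, 2), -31336), Rational(1, 2)) = Pow(Add(4393216, -31336), Rational(1, 2)) = Pow(4361880, Rational(1, 2)) = Mul(2, Pow(1090470, Rational(1, 2)))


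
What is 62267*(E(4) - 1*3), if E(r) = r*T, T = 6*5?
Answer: 7285239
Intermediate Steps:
T = 30
E(r) = 30*r (E(r) = r*30 = 30*r)
62267*(E(4) - 1*3) = 62267*(30*4 - 1*3) = 62267*(120 - 3) = 62267*117 = 7285239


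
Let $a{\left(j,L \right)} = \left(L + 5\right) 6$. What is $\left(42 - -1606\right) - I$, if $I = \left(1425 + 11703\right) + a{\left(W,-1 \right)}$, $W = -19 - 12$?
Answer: $-11504$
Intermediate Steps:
$W = -31$
$a{\left(j,L \right)} = 30 + 6 L$ ($a{\left(j,L \right)} = \left(5 + L\right) 6 = 30 + 6 L$)
$I = 13152$ ($I = \left(1425 + 11703\right) + \left(30 + 6 \left(-1\right)\right) = 13128 + \left(30 - 6\right) = 13128 + 24 = 13152$)
$\left(42 - -1606\right) - I = \left(42 - -1606\right) - 13152 = \left(42 + 1606\right) - 13152 = 1648 - 13152 = -11504$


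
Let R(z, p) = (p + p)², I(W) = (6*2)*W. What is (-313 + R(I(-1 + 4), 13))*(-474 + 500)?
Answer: 9438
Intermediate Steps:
I(W) = 12*W
R(z, p) = 4*p² (R(z, p) = (2*p)² = 4*p²)
(-313 + R(I(-1 + 4), 13))*(-474 + 500) = (-313 + 4*13²)*(-474 + 500) = (-313 + 4*169)*26 = (-313 + 676)*26 = 363*26 = 9438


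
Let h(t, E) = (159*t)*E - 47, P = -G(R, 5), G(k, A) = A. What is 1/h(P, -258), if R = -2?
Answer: 1/205063 ≈ 4.8766e-6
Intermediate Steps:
P = -5 (P = -1*5 = -5)
h(t, E) = -47 + 159*E*t (h(t, E) = 159*E*t - 47 = -47 + 159*E*t)
1/h(P, -258) = 1/(-47 + 159*(-258)*(-5)) = 1/(-47 + 205110) = 1/205063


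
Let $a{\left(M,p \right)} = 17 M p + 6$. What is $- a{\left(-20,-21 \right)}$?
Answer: $-7146$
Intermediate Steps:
$a{\left(M,p \right)} = 6 + 17 M p$ ($a{\left(M,p \right)} = 17 M p + 6 = 6 + 17 M p$)
$- a{\left(-20,-21 \right)} = - (6 + 17 \left(-20\right) \left(-21\right)) = - (6 + 7140) = \left(-1\right) 7146 = -7146$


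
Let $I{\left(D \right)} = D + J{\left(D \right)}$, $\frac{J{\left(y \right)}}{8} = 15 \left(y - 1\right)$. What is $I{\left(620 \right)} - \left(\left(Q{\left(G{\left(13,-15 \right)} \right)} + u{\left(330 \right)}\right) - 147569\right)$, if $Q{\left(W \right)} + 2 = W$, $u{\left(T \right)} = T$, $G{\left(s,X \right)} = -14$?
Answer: $222155$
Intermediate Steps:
$J{\left(y \right)} = -120 + 120 y$ ($J{\left(y \right)} = 8 \cdot 15 \left(y - 1\right) = 8 \cdot 15 \left(-1 + y\right) = 8 \left(-15 + 15 y\right) = -120 + 120 y$)
$Q{\left(W \right)} = -2 + W$
$I{\left(D \right)} = -120 + 121 D$ ($I{\left(D \right)} = D + \left(-120 + 120 D\right) = -120 + 121 D$)
$I{\left(620 \right)} - \left(\left(Q{\left(G{\left(13,-15 \right)} \right)} + u{\left(330 \right)}\right) - 147569\right) = \left(-120 + 121 \cdot 620\right) - \left(\left(\left(-2 - 14\right) + 330\right) - 147569\right) = \left(-120 + 75020\right) - \left(\left(-16 + 330\right) - 147569\right) = 74900 - \left(314 - 147569\right) = 74900 - -147255 = 74900 + 147255 = 222155$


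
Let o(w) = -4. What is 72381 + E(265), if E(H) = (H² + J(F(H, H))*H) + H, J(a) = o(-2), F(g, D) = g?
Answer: 141811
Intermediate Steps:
J(a) = -4
E(H) = H² - 3*H (E(H) = (H² - 4*H) + H = H² - 3*H)
72381 + E(265) = 72381 + 265*(-3 + 265) = 72381 + 265*262 = 72381 + 69430 = 141811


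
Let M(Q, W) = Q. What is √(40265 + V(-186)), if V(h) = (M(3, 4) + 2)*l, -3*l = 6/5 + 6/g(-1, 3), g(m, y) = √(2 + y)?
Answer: √(40263 - 2*√5) ≈ 200.65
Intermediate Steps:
l = -⅖ - 2*√5/5 (l = -(6/5 + 6/(√(2 + 3)))/3 = -(6*(⅕) + 6/(√5))/3 = -(6/5 + 6*(√5/5))/3 = -(6/5 + 6*√5/5)/3 = -⅖ - 2*√5/5 ≈ -1.2944)
V(h) = -2 - 2*√5 (V(h) = (3 + 2)*(-⅖ - 2*√5/5) = 5*(-⅖ - 2*√5/5) = -2 - 2*√5)
√(40265 + V(-186)) = √(40265 + (-2 - 2*√5)) = √(40263 - 2*√5)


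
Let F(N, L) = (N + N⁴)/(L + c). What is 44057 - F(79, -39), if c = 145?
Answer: -17140059/53 ≈ -3.2340e+5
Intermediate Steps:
F(N, L) = (N + N⁴)/(145 + L) (F(N, L) = (N + N⁴)/(L + 145) = (N + N⁴)/(145 + L))
44057 - F(79, -39) = 44057 - (79 + 79⁴)/(145 - 39) = 44057 - (79 + 38950081)/106 = 44057 - 38950160/106 = 44057 - 1*19475080/53 = 44057 - 19475080/53 = -17140059/53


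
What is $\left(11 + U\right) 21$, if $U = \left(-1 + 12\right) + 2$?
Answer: $504$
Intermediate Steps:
$U = 13$ ($U = 11 + 2 = 13$)
$\left(11 + U\right) 21 = \left(11 + 13\right) 21 = 24 \cdot 21 = 504$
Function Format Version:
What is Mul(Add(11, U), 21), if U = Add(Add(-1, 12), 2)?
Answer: 504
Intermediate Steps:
U = 13 (U = Add(11, 2) = 13)
Mul(Add(11, U), 21) = Mul(Add(11, 13), 21) = Mul(24, 21) = 504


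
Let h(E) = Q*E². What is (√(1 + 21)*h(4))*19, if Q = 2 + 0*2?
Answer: 608*√22 ≈ 2851.8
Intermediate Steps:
Q = 2 (Q = 2 + 0 = 2)
h(E) = 2*E²
(√(1 + 21)*h(4))*19 = (√(1 + 21)*(2*4²))*19 = (√22*(2*16))*19 = (√22*32)*19 = (32*√22)*19 = 608*√22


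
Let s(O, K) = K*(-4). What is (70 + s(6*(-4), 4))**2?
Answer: 2916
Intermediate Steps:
s(O, K) = -4*K
(70 + s(6*(-4), 4))**2 = (70 - 4*4)**2 = (70 - 16)**2 = 54**2 = 2916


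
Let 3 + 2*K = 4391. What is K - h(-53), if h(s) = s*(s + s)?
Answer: -3424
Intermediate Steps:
K = 2194 (K = -3/2 + (1/2)*4391 = -3/2 + 4391/2 = 2194)
h(s) = 2*s**2 (h(s) = s*(2*s) = 2*s**2)
K - h(-53) = 2194 - 2*(-53)**2 = 2194 - 2*2809 = 2194 - 1*5618 = 2194 - 5618 = -3424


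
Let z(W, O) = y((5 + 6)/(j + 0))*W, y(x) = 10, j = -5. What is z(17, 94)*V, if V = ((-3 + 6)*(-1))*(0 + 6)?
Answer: -3060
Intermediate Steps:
V = -18 (V = (3*(-1))*6 = -3*6 = -18)
z(W, O) = 10*W
z(17, 94)*V = (10*17)*(-18) = 170*(-18) = -3060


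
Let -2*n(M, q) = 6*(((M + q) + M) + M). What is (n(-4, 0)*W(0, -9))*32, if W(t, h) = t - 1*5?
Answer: -5760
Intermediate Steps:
W(t, h) = -5 + t (W(t, h) = t - 5 = -5 + t)
n(M, q) = -9*M - 3*q (n(M, q) = -3*(((M + q) + M) + M) = -3*((q + 2*M) + M) = -3*(q + 3*M) = -(6*q + 18*M)/2 = -9*M - 3*q)
(n(-4, 0)*W(0, -9))*32 = ((-9*(-4) - 3*0)*(-5 + 0))*32 = ((36 + 0)*(-5))*32 = (36*(-5))*32 = -180*32 = -5760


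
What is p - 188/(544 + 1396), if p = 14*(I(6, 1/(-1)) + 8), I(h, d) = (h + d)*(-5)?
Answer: -115477/485 ≈ -238.10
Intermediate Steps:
I(h, d) = -5*d - 5*h (I(h, d) = (d + h)*(-5) = -5*d - 5*h)
p = -238 (p = 14*((-5/(-1) - 5*6) + 8) = 14*((-5*(-1) - 30) + 8) = 14*((5 - 30) + 8) = 14*(-25 + 8) = 14*(-17) = -238)
p - 188/(544 + 1396) = -238 - 188/(544 + 1396) = -238 - 188/1940 = -238 + (1/1940)*(-188) = -238 - 47/485 = -115477/485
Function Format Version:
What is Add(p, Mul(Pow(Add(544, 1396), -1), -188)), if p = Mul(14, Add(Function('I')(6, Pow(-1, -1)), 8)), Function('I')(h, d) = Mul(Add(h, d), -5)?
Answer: Rational(-115477, 485) ≈ -238.10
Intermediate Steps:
Function('I')(h, d) = Add(Mul(-5, d), Mul(-5, h)) (Function('I')(h, d) = Mul(Add(d, h), -5) = Add(Mul(-5, d), Mul(-5, h)))
p = -238 (p = Mul(14, Add(Add(Mul(-5, Pow(-1, -1)), Mul(-5, 6)), 8)) = Mul(14, Add(Add(Mul(-5, -1), -30), 8)) = Mul(14, Add(Add(5, -30), 8)) = Mul(14, Add(-25, 8)) = Mul(14, -17) = -238)
Add(p, Mul(Pow(Add(544, 1396), -1), -188)) = Add(-238, Mul(Pow(Add(544, 1396), -1), -188)) = Add(-238, Mul(Pow(1940, -1), -188)) = Add(-238, Mul(Rational(1, 1940), -188)) = Add(-238, Rational(-47, 485)) = Rational(-115477, 485)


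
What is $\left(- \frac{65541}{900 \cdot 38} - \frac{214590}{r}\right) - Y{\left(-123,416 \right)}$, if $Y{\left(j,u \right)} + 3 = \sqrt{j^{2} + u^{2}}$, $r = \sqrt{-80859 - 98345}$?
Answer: $\frac{12353}{11400} - \sqrt{188185} + \frac{107295 i \sqrt{44801}}{44801} \approx -432.72 + 506.92 i$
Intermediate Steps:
$r = 2 i \sqrt{44801}$ ($r = \sqrt{-179204} = 2 i \sqrt{44801} \approx 423.32 i$)
$Y{\left(j,u \right)} = -3 + \sqrt{j^{2} + u^{2}}$
$\left(- \frac{65541}{900 \cdot 38} - \frac{214590}{r}\right) - Y{\left(-123,416 \right)} = \left(- \frac{65541}{900 \cdot 38} - \frac{214590}{2 i \sqrt{44801}}\right) - \left(-3 + \sqrt{\left(-123\right)^{2} + 416^{2}}\right) = \left(- \frac{65541}{34200} - 214590 \left(- \frac{i \sqrt{44801}}{89602}\right)\right) - \left(-3 + \sqrt{15129 + 173056}\right) = \left(\left(-65541\right) \frac{1}{34200} + \frac{107295 i \sqrt{44801}}{44801}\right) - \left(-3 + \sqrt{188185}\right) = \left(- \frac{21847}{11400} + \frac{107295 i \sqrt{44801}}{44801}\right) + \left(3 - \sqrt{188185}\right) = \frac{12353}{11400} - \sqrt{188185} + \frac{107295 i \sqrt{44801}}{44801}$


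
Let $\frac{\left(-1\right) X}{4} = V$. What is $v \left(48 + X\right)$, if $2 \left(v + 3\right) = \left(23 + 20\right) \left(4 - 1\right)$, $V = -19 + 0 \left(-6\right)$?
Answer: $7626$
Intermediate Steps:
$V = -19$ ($V = -19 + 0 = -19$)
$X = 76$ ($X = \left(-4\right) \left(-19\right) = 76$)
$v = \frac{123}{2}$ ($v = -3 + \frac{\left(23 + 20\right) \left(4 - 1\right)}{2} = -3 + \frac{43 \cdot 3}{2} = -3 + \frac{1}{2} \cdot 129 = -3 + \frac{129}{2} = \frac{123}{2} \approx 61.5$)
$v \left(48 + X\right) = \frac{123 \left(48 + 76\right)}{2} = \frac{123}{2} \cdot 124 = 7626$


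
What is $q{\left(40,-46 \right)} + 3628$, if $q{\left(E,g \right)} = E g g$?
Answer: $88268$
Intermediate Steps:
$q{\left(E,g \right)} = E g^{2}$
$q{\left(40,-46 \right)} + 3628 = 40 \left(-46\right)^{2} + 3628 = 40 \cdot 2116 + 3628 = 84640 + 3628 = 88268$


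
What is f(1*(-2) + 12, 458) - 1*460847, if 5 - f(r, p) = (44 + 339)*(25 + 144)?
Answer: -525569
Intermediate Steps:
f(r, p) = -64722 (f(r, p) = 5 - (44 + 339)*(25 + 144) = 5 - 383*169 = 5 - 1*64727 = 5 - 64727 = -64722)
f(1*(-2) + 12, 458) - 1*460847 = -64722 - 1*460847 = -64722 - 460847 = -525569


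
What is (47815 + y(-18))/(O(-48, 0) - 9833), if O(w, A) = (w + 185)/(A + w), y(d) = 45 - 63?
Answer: -2294256/472121 ≈ -4.8595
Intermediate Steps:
y(d) = -18
O(w, A) = (185 + w)/(A + w)
(47815 + y(-18))/(O(-48, 0) - 9833) = (47815 - 18)/((185 - 48)/(0 - 48) - 9833) = 47797/(137/(-48) - 9833) = 47797/(-1/48*137 - 9833) = 47797/(-137/48 - 9833) = 47797/(-472121/48) = 47797*(-48/472121) = -2294256/472121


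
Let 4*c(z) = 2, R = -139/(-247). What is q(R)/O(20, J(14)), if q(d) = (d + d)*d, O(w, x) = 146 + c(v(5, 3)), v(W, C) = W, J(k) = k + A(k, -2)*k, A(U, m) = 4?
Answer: 77284/17875637 ≈ 0.0043234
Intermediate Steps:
R = 139/247 (R = -139*(-1/247) = 139/247 ≈ 0.56275)
J(k) = 5*k (J(k) = k + 4*k = 5*k)
c(z) = 1/2 (c(z) = (1/4)*2 = 1/2)
O(w, x) = 293/2 (O(w, x) = 146 + 1/2 = 293/2)
q(d) = 2*d**2 (q(d) = (2*d)*d = 2*d**2)
q(R)/O(20, J(14)) = (2*(139/247)**2)/(293/2) = (2*(19321/61009))*(2/293) = (38642/61009)*(2/293) = 77284/17875637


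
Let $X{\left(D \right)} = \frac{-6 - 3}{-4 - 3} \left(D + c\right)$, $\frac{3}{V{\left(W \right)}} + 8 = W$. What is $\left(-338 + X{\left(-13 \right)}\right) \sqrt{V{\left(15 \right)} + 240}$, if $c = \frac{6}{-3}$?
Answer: $- \frac{7503 \sqrt{1309}}{49} \approx -5540.0$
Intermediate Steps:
$V{\left(W \right)} = \frac{3}{-8 + W}$
$c = -2$ ($c = 6 \left(- \frac{1}{3}\right) = -2$)
$X{\left(D \right)} = - \frac{18}{7} + \frac{9 D}{7}$ ($X{\left(D \right)} = \frac{-6 - 3}{-4 - 3} \left(D - 2\right) = - \frac{9}{-7} \left(-2 + D\right) = \left(-9\right) \left(- \frac{1}{7}\right) \left(-2 + D\right) = \frac{9 \left(-2 + D\right)}{7} = - \frac{18}{7} + \frac{9 D}{7}$)
$\left(-338 + X{\left(-13 \right)}\right) \sqrt{V{\left(15 \right)} + 240} = \left(-338 + \left(- \frac{18}{7} + \frac{9}{7} \left(-13\right)\right)\right) \sqrt{\frac{3}{-8 + 15} + 240} = \left(-338 - \frac{135}{7}\right) \sqrt{\frac{3}{7} + 240} = \left(-338 - \frac{135}{7}\right) \sqrt{3 \cdot \frac{1}{7} + 240} = - \frac{2501 \sqrt{\frac{3}{7} + 240}}{7} = - \frac{2501 \sqrt{\frac{1683}{7}}}{7} = - \frac{2501 \frac{3 \sqrt{1309}}{7}}{7} = - \frac{7503 \sqrt{1309}}{49}$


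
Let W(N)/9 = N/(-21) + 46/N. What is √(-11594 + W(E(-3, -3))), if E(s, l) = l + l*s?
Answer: I*√564851/7 ≈ 107.37*I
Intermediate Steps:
W(N) = 414/N - 3*N/7 (W(N) = 9*(N/(-21) + 46/N) = 9*(N*(-1/21) + 46/N) = 9*(-N/21 + 46/N) = 9*(46/N - N/21) = 414/N - 3*N/7)
√(-11594 + W(E(-3, -3))) = √(-11594 + (414/((-3*(1 - 3))) - (-9)*(1 - 3)/7)) = √(-11594 + (414/((-3*(-2))) - (-9)*(-2)/7)) = √(-11594 + (414/6 - 3/7*6)) = √(-11594 + (414*(⅙) - 18/7)) = √(-11594 + (69 - 18/7)) = √(-11594 + 465/7) = √(-80693/7) = I*√564851/7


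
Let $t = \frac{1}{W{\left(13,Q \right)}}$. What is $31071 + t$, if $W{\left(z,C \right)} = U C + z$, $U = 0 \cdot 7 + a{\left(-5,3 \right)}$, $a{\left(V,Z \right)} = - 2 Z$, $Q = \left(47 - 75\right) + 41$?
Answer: $\frac{2019614}{65} \approx 31071.0$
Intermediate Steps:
$Q = 13$ ($Q = -28 + 41 = 13$)
$U = -6$ ($U = 0 \cdot 7 - 6 = 0 - 6 = -6$)
$W{\left(z,C \right)} = z - 6 C$ ($W{\left(z,C \right)} = - 6 C + z = z - 6 C$)
$t = - \frac{1}{65}$ ($t = \frac{1}{13 - 78} = \frac{1}{-65} = - \frac{1}{65} \approx -0.015385$)
$31071 + t = 31071 - \frac{1}{65} = \frac{2019614}{65}$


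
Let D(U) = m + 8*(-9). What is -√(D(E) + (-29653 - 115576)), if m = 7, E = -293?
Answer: -I*√145294 ≈ -381.17*I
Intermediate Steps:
D(U) = -65 (D(U) = 7 + 8*(-9) = 7 - 72 = -65)
-√(D(E) + (-29653 - 115576)) = -√(-65 + (-29653 - 115576)) = -√(-65 - 145229) = -√(-145294) = -I*√145294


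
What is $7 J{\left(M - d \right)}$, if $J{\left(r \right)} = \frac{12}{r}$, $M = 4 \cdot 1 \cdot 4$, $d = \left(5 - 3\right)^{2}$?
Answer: $7$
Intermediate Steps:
$d = 4$ ($d = 2^{2} = 4$)
$M = 16$ ($M = 4 \cdot 4 = 16$)
$7 J{\left(M - d \right)} = 7 \frac{12}{16 - 4} = 7 \cdot \frac{12}{12} = 7 \cdot 12 \cdot \frac{1}{12} = 7 \cdot 1 = 7$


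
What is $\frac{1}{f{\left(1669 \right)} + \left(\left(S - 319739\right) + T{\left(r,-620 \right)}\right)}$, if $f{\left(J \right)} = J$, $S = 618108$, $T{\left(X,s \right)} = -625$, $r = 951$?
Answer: $\frac{1}{299413} \approx 3.3399 \cdot 10^{-6}$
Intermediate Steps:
$\frac{1}{f{\left(1669 \right)} + \left(\left(S - 319739\right) + T{\left(r,-620 \right)}\right)} = \frac{1}{1669 + \left(\left(618108 - 319739\right) - 625\right)} = \frac{1}{1669 + \left(298369 - 625\right)} = \frac{1}{1669 + 297744} = \frac{1}{299413}$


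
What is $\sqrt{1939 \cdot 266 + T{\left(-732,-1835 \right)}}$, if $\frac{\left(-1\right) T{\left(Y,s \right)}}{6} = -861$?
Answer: $122 \sqrt{35} \approx 721.76$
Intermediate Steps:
$T{\left(Y,s \right)} = 5166$ ($T{\left(Y,s \right)} = \left(-6\right) \left(-861\right) = 5166$)
$\sqrt{1939 \cdot 266 + T{\left(-732,-1835 \right)}} = \sqrt{1939 \cdot 266 + 5166} = \sqrt{515774 + 5166} = \sqrt{520940} = 122 \sqrt{35}$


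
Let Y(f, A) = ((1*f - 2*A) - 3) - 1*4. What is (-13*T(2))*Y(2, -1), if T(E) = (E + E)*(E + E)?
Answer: 624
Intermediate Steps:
Y(f, A) = -7 + f - 2*A (Y(f, A) = ((f - 2*A) - 3) - 4 = (-3 + f - 2*A) - 4 = -7 + f - 2*A)
T(E) = 4*E² (T(E) = (2*E)*(2*E) = 4*E²)
(-13*T(2))*Y(2, -1) = (-52*2²)*(-7 + 2 - 2*(-1)) = (-52*4)*(-7 + 2 + 2) = -13*16*(-3) = -208*(-3) = 624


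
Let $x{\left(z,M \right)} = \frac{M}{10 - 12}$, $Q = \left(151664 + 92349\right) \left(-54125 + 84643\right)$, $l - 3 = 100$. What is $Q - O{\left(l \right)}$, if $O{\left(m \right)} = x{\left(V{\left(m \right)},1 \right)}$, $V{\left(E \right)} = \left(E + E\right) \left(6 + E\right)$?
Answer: $\frac{14893577469}{2} \approx 7.4468 \cdot 10^{9}$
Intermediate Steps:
$l = 103$ ($l = 3 + 100 = 103$)
$V{\left(E \right)} = 2 E \left(6 + E\right)$
$Q = 7446788734$ ($Q = 244013 \cdot 30518 = 7446788734$)
$x{\left(z,M \right)} = - \frac{M}{2}$ ($x{\left(z,M \right)} = \frac{M}{-2} = M \left(- \frac{1}{2}\right) = - \frac{M}{2}$)
$O{\left(m \right)} = - \frac{1}{2}$ ($O{\left(m \right)} = \left(- \frac{1}{2}\right) 1 = - \frac{1}{2}$)
$Q - O{\left(l \right)} = 7446788734 - - \frac{1}{2} = 7446788734 + \frac{1}{2} = \frac{14893577469}{2}$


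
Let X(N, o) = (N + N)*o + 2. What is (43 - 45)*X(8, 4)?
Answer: -132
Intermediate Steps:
X(N, o) = 2 + 2*N*o (X(N, o) = (2*N)*o + 2 = 2*N*o + 2 = 2 + 2*N*o)
(43 - 45)*X(8, 4) = (43 - 45)*(2 + 2*8*4) = -2*(2 + 64) = -2*66 = -132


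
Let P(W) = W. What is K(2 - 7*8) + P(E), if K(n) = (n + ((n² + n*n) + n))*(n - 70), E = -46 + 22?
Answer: -709800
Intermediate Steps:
E = -24
K(n) = (-70 + n)*(2*n + 2*n²) (K(n) = (n + ((n² + n²) + n))*(-70 + n) = (n + (2*n² + n))*(-70 + n) = (n + (n + 2*n²))*(-70 + n) = (2*n + 2*n²)*(-70 + n) = (-70 + n)*(2*n + 2*n²))
K(2 - 7*8) + P(E) = 2*(2 - 7*8)*(-70 + (2 - 7*8)² - 69*(2 - 7*8)) - 24 = 2*(2 - 56)*(-70 + (2 - 56)² - 69*(2 - 56)) - 24 = 2*(-54)*(-70 + (-54)² - 69*(-54)) - 24 = 2*(-54)*(-70 + 2916 + 3726) - 24 = 2*(-54)*6572 - 24 = -709776 - 24 = -709800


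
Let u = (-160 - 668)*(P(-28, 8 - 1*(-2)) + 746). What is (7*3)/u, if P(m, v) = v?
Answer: -1/29808 ≈ -3.3548e-5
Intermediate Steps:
u = -625968 (u = (-160 - 668)*((8 - 1*(-2)) + 746) = -828*((8 + 2) + 746) = -828*(10 + 746) = -828*756 = -625968)
(7*3)/u = (7*3)/(-625968) = 21*(-1/625968) = -1/29808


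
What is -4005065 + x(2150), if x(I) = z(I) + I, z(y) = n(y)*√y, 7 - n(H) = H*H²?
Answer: -4002915 - 49691874965*√86 ≈ -4.6083e+11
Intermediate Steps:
n(H) = 7 - H³ (n(H) = 7 - H*H² = 7 - H³)
z(y) = √y*(7 - y³) (z(y) = (7 - y³)*√y = √y*(7 - y³))
x(I) = I + √I*(7 - I³) (x(I) = √I*(7 - I³) + I = I + √I*(7 - I³))
-4005065 + x(2150) = -4005065 + (2150 + √2150*(7 - 1*2150³)) = -4005065 + (2150 + (5*√86)*(7 - 1*9938375000)) = -4005065 + (2150 + (5*√86)*(7 - 9938375000)) = -4005065 + (2150 + (5*√86)*(-9938374993)) = -4005065 + (2150 - 49691874965*√86) = -4002915 - 49691874965*√86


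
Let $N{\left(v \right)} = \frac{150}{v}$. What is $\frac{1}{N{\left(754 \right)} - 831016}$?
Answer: $- \frac{377}{313292957} \approx -1.2033 \cdot 10^{-6}$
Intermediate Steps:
$\frac{1}{N{\left(754 \right)} - 831016} = \frac{1}{\frac{150}{754} - 831016} = \frac{1}{150 \cdot \frac{1}{754} - 831016} = \frac{1}{\frac{75}{377} - 831016} = \frac{1}{- \frac{313292957}{377}} = - \frac{377}{313292957}$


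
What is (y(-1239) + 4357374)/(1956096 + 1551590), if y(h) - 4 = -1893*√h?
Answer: 2178689/1753843 - 1893*I*√1239/3507686 ≈ 1.2422 - 0.018996*I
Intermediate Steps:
y(h) = 4 - 1893*√h
(y(-1239) + 4357374)/(1956096 + 1551590) = ((4 - 1893*I*√1239) + 4357374)/(1956096 + 1551590) = ((4 - 1893*I*√1239) + 4357374)/3507686 = ((4 - 1893*I*√1239) + 4357374)*(1/3507686) = (4357378 - 1893*I*√1239)*(1/3507686) = 2178689/1753843 - 1893*I*√1239/3507686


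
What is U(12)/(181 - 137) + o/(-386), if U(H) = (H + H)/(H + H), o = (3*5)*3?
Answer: -797/8492 ≈ -0.093853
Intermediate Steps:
o = 45 (o = 15*3 = 45)
U(H) = 1 (U(H) = (2*H)/((2*H)) = (2*H)*(1/(2*H)) = 1)
U(12)/(181 - 137) + o/(-386) = 1/(181 - 137) + 45/(-386) = 1/44 + 45*(-1/386) = 1*(1/44) - 45/386 = 1/44 - 45/386 = -797/8492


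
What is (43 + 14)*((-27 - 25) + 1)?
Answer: -2907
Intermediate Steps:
(43 + 14)*((-27 - 25) + 1) = 57*(-52 + 1) = 57*(-51) = -2907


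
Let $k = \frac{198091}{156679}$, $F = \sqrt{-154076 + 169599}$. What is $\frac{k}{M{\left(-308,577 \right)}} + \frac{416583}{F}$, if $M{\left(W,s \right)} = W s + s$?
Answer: $- \frac{198091}{27753961381} + \frac{416583 \sqrt{43}}{817} \approx 3343.6$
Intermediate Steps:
$M{\left(W,s \right)} = s + W s$
$F = 19 \sqrt{43}$ ($F = \sqrt{15523} = 19 \sqrt{43} \approx 124.59$)
$k = \frac{198091}{156679}$ ($k = 198091 \cdot \frac{1}{156679} = \frac{198091}{156679} \approx 1.2643$)
$\frac{k}{M{\left(-308,577 \right)}} + \frac{416583}{F} = \frac{198091}{156679 \cdot 577 \left(1 - 308\right)} + \frac{416583}{19 \sqrt{43}} = \frac{198091}{156679 \cdot 577 \left(-307\right)} + 416583 \frac{\sqrt{43}}{817} = \frac{198091}{156679 \left(-177139\right)} + \frac{416583 \sqrt{43}}{817} = \frac{198091}{156679} \left(- \frac{1}{177139}\right) + \frac{416583 \sqrt{43}}{817} = - \frac{198091}{27753961381} + \frac{416583 \sqrt{43}}{817}$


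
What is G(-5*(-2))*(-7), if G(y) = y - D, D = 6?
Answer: -28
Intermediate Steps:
G(y) = -6 + y (G(y) = y - 1*6 = y - 6 = -6 + y)
G(-5*(-2))*(-7) = (-6 - 5*(-2))*(-7) = (-6 + 10)*(-7) = 4*(-7) = -28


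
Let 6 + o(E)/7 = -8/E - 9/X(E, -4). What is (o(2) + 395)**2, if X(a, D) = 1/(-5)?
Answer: 409600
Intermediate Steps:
X(a, D) = -1/5
o(E) = 273 - 56/E (o(E) = -42 + 7*(-8/E - 9/(-1/5)) = -42 + 7*(-8/E - 9*(-5)) = -42 + 7*(-8/E + 45) = -42 + 7*(45 - 8/E) = -42 + (315 - 56/E) = 273 - 56/E)
(o(2) + 395)**2 = ((273 - 56/2) + 395)**2 = ((273 - 56*1/2) + 395)**2 = ((273 - 28) + 395)**2 = (245 + 395)**2 = 640**2 = 409600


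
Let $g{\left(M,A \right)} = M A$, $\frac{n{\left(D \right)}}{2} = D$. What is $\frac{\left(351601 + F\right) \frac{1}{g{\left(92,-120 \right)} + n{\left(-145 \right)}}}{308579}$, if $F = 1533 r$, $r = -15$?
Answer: $- \frac{164303}{1748100035} \approx -9.3989 \cdot 10^{-5}$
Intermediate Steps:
$n{\left(D \right)} = 2 D$
$g{\left(M,A \right)} = A M$
$F = -22995$ ($F = 1533 \left(-15\right) = -22995$)
$\frac{\left(351601 + F\right) \frac{1}{g{\left(92,-120 \right)} + n{\left(-145 \right)}}}{308579} = \frac{\left(351601 - 22995\right) \frac{1}{\left(-120\right) 92 + 2 \left(-145\right)}}{308579} = \frac{328606}{-11040 - 290} \cdot \frac{1}{308579} = \frac{328606}{-11330} \cdot \frac{1}{308579} = 328606 \left(- \frac{1}{11330}\right) \frac{1}{308579} = \left(- \frac{164303}{5665}\right) \frac{1}{308579} = - \frac{164303}{1748100035}$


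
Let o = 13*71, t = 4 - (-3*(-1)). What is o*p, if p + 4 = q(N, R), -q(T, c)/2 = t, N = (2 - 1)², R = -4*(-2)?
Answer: -5538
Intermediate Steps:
R = 8
N = 1 (N = 1² = 1)
t = 1 (t = 4 - 3 = 1)
q(T, c) = -2 (q(T, c) = -2*1 = -2)
o = 923
p = -6 (p = -4 - 2 = -6)
o*p = 923*(-6) = -5538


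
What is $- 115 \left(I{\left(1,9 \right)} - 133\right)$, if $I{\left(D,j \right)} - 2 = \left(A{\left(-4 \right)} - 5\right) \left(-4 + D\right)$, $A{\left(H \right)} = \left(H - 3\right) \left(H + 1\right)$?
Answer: $20585$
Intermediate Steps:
$A{\left(H \right)} = \left(1 + H\right) \left(-3 + H\right)$ ($A{\left(H \right)} = \left(-3 + H\right) \left(1 + H\right) = \left(1 + H\right) \left(-3 + H\right)$)
$I{\left(D,j \right)} = -62 + 16 D$ ($I{\left(D,j \right)} = 2 + \left(\left(-3 + \left(-4\right)^{2} - -8\right) - 5\right) \left(-4 + D\right) = 2 + \left(\left(-3 + 16 + 8\right) - 5\right) \left(-4 + D\right) = 2 + \left(21 - 5\right) \left(-4 + D\right) = 2 + 16 \left(-4 + D\right) = 2 + \left(-64 + 16 D\right) = -62 + 16 D$)
$- 115 \left(I{\left(1,9 \right)} - 133\right) = - 115 \left(\left(-62 + 16 \cdot 1\right) - 133\right) = - 115 \left(\left(-62 + 16\right) - 133\right) = - 115 \left(-46 - 133\right) = \left(-115\right) \left(-179\right) = 20585$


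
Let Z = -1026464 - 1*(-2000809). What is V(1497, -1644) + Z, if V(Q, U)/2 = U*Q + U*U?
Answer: 1457681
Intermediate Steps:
V(Q, U) = 2*U**2 + 2*Q*U (V(Q, U) = 2*(U*Q + U*U) = 2*(Q*U + U**2) = 2*(U**2 + Q*U) = 2*U**2 + 2*Q*U)
Z = 974345 (Z = -1026464 + 2000809 = 974345)
V(1497, -1644) + Z = 2*(-1644)*(1497 - 1644) + 974345 = 2*(-1644)*(-147) + 974345 = 483336 + 974345 = 1457681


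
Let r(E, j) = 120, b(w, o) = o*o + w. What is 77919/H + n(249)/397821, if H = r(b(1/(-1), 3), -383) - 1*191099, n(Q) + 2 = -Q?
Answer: -31045750228/75975456759 ≈ -0.40863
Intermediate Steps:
b(w, o) = w + o² (b(w, o) = o² + w = w + o²)
n(Q) = -2 - Q
H = -190979 (H = 120 - 1*191099 = 120 - 191099 = -190979)
77919/H + n(249)/397821 = 77919/(-190979) + (-2 - 1*249)/397821 = 77919*(-1/190979) + (-2 - 249)*(1/397821) = -77919/190979 - 251*1/397821 = -77919/190979 - 251/397821 = -31045750228/75975456759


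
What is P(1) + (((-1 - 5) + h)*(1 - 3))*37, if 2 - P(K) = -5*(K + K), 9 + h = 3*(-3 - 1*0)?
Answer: 1788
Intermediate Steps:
h = -18 (h = -9 + 3*(-3 - 1*0) = -9 + 3*(-3 + 0) = -9 + 3*(-3) = -9 - 9 = -18)
P(K) = 2 + 10*K (P(K) = 2 - (-5)*(K + K) = 2 - (-5)*2*K = 2 - (-10)*K = 2 + 10*K)
P(1) + (((-1 - 5) + h)*(1 - 3))*37 = (2 + 10*1) + (((-1 - 5) - 18)*(1 - 3))*37 = (2 + 10) + ((-6 - 18)*(-2))*37 = 12 - 24*(-2)*37 = 12 + 48*37 = 12 + 1776 = 1788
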